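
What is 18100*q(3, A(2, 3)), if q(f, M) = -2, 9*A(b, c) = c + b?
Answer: -36200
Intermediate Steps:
A(b, c) = b/9 + c/9 (A(b, c) = (c + b)/9 = (b + c)/9 = b/9 + c/9)
18100*q(3, A(2, 3)) = 18100*(-2) = -36200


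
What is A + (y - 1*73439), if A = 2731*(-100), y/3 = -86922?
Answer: -607305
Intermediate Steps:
y = -260766 (y = 3*(-86922) = -260766)
A = -273100
A + (y - 1*73439) = -273100 + (-260766 - 1*73439) = -273100 + (-260766 - 73439) = -273100 - 334205 = -607305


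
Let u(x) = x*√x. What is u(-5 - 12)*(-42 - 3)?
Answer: 765*I*√17 ≈ 3154.2*I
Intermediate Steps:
u(x) = x^(3/2)
u(-5 - 12)*(-42 - 3) = (-5 - 12)^(3/2)*(-42 - 3) = (-17)^(3/2)*(-45) = -17*I*√17*(-45) = 765*I*√17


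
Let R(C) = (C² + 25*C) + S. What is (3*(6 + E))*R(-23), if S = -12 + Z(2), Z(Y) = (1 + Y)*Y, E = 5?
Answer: -1716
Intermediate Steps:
Z(Y) = Y*(1 + Y)
S = -6 (S = -12 + 2*(1 + 2) = -12 + 2*3 = -12 + 6 = -6)
R(C) = -6 + C² + 25*C (R(C) = (C² + 25*C) - 6 = -6 + C² + 25*C)
(3*(6 + E))*R(-23) = (3*(6 + 5))*(-6 + (-23)² + 25*(-23)) = (3*11)*(-6 + 529 - 575) = 33*(-52) = -1716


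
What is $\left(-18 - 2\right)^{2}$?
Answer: $400$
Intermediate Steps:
$\left(-18 - 2\right)^{2} = \left(-20\right)^{2} = 400$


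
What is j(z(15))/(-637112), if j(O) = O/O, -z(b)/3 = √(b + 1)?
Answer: -1/637112 ≈ -1.5696e-6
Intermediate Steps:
z(b) = -3*√(1 + b) (z(b) = -3*√(b + 1) = -3*√(1 + b))
j(O) = 1
j(z(15))/(-637112) = 1/(-637112) = 1*(-1/637112) = -1/637112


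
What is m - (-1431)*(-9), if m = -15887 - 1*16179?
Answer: -44945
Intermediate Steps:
m = -32066 (m = -15887 - 16179 = -32066)
m - (-1431)*(-9) = -32066 - (-1431)*(-9) = -32066 - 1*12879 = -32066 - 12879 = -44945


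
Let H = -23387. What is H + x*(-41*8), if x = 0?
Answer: -23387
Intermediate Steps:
H + x*(-41*8) = -23387 + 0*(-41*8) = -23387 + 0*(-328) = -23387 + 0 = -23387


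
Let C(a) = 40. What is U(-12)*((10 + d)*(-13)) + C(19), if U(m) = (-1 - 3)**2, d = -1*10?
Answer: 40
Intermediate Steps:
d = -10
U(m) = 16 (U(m) = (-4)**2 = 16)
U(-12)*((10 + d)*(-13)) + C(19) = 16*((10 - 10)*(-13)) + 40 = 16*(0*(-13)) + 40 = 16*0 + 40 = 0 + 40 = 40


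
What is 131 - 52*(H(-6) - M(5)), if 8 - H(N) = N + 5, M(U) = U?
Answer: -77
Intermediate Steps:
H(N) = 3 - N (H(N) = 8 - (N + 5) = 8 - (5 + N) = 8 + (-5 - N) = 3 - N)
131 - 52*(H(-6) - M(5)) = 131 - 52*((3 - 1*(-6)) - 1*5) = 131 - 52*((3 + 6) - 5) = 131 - 52*(9 - 5) = 131 - 52*4 = 131 - 208 = -77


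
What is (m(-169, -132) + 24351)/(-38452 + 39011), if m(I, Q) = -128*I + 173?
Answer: 46156/559 ≈ 82.569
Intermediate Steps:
m(I, Q) = 173 - 128*I
(m(-169, -132) + 24351)/(-38452 + 39011) = ((173 - 128*(-169)) + 24351)/(-38452 + 39011) = ((173 + 21632) + 24351)/559 = (21805 + 24351)*(1/559) = 46156*(1/559) = 46156/559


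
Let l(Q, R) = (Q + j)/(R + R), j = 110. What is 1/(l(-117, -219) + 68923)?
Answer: 438/30188281 ≈ 1.4509e-5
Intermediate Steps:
l(Q, R) = (110 + Q)/(2*R) (l(Q, R) = (Q + 110)/(R + R) = (110 + Q)/((2*R)) = (110 + Q)*(1/(2*R)) = (110 + Q)/(2*R))
1/(l(-117, -219) + 68923) = 1/((½)*(110 - 117)/(-219) + 68923) = 1/((½)*(-1/219)*(-7) + 68923) = 1/(7/438 + 68923) = 1/(30188281/438) = 438/30188281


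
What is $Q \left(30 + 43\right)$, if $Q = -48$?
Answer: $-3504$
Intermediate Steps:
$Q \left(30 + 43\right) = - 48 \left(30 + 43\right) = \left(-48\right) 73 = -3504$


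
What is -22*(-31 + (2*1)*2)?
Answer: 594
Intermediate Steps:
-22*(-31 + (2*1)*2) = -22*(-31 + 2*2) = -22*(-31 + 4) = -22*(-27) = 594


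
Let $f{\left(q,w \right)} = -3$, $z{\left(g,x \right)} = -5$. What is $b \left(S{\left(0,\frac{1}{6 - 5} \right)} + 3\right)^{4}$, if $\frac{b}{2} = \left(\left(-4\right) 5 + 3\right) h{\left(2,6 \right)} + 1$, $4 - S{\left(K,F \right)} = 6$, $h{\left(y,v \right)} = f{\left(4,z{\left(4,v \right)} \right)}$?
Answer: $104$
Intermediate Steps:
$h{\left(y,v \right)} = -3$
$S{\left(K,F \right)} = -2$ ($S{\left(K,F \right)} = 4 - 6 = -2$)
$b = 104$ ($b = 2 \left(\left(\left(-4\right) 5 + 3\right) \left(-3\right) + 1\right) = 2 \left(\left(-20 + 3\right) \left(-3\right) + 1\right) = 2 \left(\left(-17\right) \left(-3\right) + 1\right) = 2 \left(51 + 1\right) = 2 \cdot 52 = 104$)
$b \left(S{\left(0,\frac{1}{6 - 5} \right)} + 3\right)^{4} = 104 \left(-2 + 3\right)^{4} = 104 \cdot 1^{4} = 104 \cdot 1 = 104$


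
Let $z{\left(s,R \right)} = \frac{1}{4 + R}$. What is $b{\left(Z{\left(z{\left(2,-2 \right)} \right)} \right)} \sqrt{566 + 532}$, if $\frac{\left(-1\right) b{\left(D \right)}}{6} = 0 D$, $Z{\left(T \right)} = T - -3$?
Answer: $0$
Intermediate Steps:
$Z{\left(T \right)} = 3 + T$ ($Z{\left(T \right)} = T + 3 = 3 + T$)
$b{\left(D \right)} = 0$ ($b{\left(D \right)} = - 6 \cdot 0 D = \left(-6\right) 0 = 0$)
$b{\left(Z{\left(z{\left(2,-2 \right)} \right)} \right)} \sqrt{566 + 532} = 0 \sqrt{566 + 532} = 0 \sqrt{1098} = 0 \cdot 3 \sqrt{122} = 0$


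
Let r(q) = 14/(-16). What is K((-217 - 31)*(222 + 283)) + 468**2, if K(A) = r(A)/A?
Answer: 219444526087/1001920 ≈ 2.1902e+5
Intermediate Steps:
r(q) = -7/8 (r(q) = 14*(-1/16) = -7/8)
K(A) = -7/(8*A)
K((-217 - 31)*(222 + 283)) + 468**2 = -7*1/((-217 - 31)*(222 + 283))/8 + 468**2 = -7/(8*((-248*505))) + 219024 = -7/8/(-125240) + 219024 = -7/8*(-1/125240) + 219024 = 7/1001920 + 219024 = 219444526087/1001920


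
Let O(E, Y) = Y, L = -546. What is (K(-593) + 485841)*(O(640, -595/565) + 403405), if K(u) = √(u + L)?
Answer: 22146889997286/113 + 45584646*I*√1139/113 ≈ 1.9599e+11 + 1.3615e+7*I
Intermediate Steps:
K(u) = √(-546 + u) (K(u) = √(u - 546) = √(-546 + u))
(K(-593) + 485841)*(O(640, -595/565) + 403405) = (√(-546 - 593) + 485841)*(-595/565 + 403405) = (√(-1139) + 485841)*(-595*1/565 + 403405) = (I*√1139 + 485841)*(-119/113 + 403405) = (485841 + I*√1139)*(45584646/113) = 22146889997286/113 + 45584646*I*√1139/113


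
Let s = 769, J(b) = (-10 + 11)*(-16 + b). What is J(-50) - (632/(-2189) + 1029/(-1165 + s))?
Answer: -1657847/26268 ≈ -63.113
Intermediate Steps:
J(b) = -16 + b (J(b) = 1*(-16 + b) = -16 + b)
J(-50) - (632/(-2189) + 1029/(-1165 + s)) = (-16 - 50) - (632/(-2189) + 1029/(-1165 + 769)) = -66 - (632*(-1/2189) + 1029/(-396)) = -66 - (-632/2189 + 1029*(-1/396)) = -66 - (-632/2189 - 343/132) = -66 - 1*(-75841/26268) = -66 + 75841/26268 = -1657847/26268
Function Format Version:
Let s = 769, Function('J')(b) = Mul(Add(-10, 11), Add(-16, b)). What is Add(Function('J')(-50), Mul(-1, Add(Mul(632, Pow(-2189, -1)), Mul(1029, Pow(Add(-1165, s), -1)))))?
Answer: Rational(-1657847, 26268) ≈ -63.113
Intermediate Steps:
Function('J')(b) = Add(-16, b) (Function('J')(b) = Mul(1, Add(-16, b)) = Add(-16, b))
Add(Function('J')(-50), Mul(-1, Add(Mul(632, Pow(-2189, -1)), Mul(1029, Pow(Add(-1165, s), -1))))) = Add(Add(-16, -50), Mul(-1, Add(Mul(632, Pow(-2189, -1)), Mul(1029, Pow(Add(-1165, 769), -1))))) = Add(-66, Mul(-1, Add(Mul(632, Rational(-1, 2189)), Mul(1029, Pow(-396, -1))))) = Add(-66, Mul(-1, Add(Rational(-632, 2189), Mul(1029, Rational(-1, 396))))) = Add(-66, Mul(-1, Add(Rational(-632, 2189), Rational(-343, 132)))) = Add(-66, Mul(-1, Rational(-75841, 26268))) = Add(-66, Rational(75841, 26268)) = Rational(-1657847, 26268)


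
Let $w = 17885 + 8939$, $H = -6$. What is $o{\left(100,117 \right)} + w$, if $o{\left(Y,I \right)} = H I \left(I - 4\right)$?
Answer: $-52502$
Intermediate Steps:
$o{\left(Y,I \right)} = - 6 I \left(-4 + I\right)$ ($o{\left(Y,I \right)} = - 6 I \left(I - 4\right) = - 6 I \left(-4 + I\right)$)
$w = 26824$
$o{\left(100,117 \right)} + w = 6 \cdot 117 \left(4 - 117\right) + 26824 = 6 \cdot 117 \left(-113\right) + 26824 = -79326 + 26824 = -52502$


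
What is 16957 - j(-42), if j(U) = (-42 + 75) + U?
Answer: 16966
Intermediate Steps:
j(U) = 33 + U
16957 - j(-42) = 16957 - (33 - 42) = 16957 - 1*(-9) = 16957 + 9 = 16966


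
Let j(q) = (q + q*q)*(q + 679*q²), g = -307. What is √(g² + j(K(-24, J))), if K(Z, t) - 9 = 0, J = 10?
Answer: √5044969 ≈ 2246.1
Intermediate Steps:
K(Z, t) = 9 (K(Z, t) = 9 + 0 = 9)
j(q) = (q + q²)*(q + 679*q²)
√(g² + j(K(-24, J))) = √((-307)² + 9²*(1 + 679*9² + 680*9)) = √(94249 + 81*(1 + 679*81 + 6120)) = √(94249 + 81*(1 + 54999 + 6120)) = √(94249 + 81*61120) = √(94249 + 4950720) = √5044969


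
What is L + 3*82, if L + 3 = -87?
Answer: 156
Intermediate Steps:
L = -90 (L = -3 - 87 = -90)
L + 3*82 = -90 + 3*82 = -90 + 246 = 156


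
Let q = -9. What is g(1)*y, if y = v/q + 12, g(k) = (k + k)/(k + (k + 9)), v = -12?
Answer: 80/33 ≈ 2.4242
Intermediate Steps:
g(k) = 2*k/(9 + 2*k) (g(k) = (2*k)/(k + (9 + k)) = (2*k)/(9 + 2*k) = 2*k/(9 + 2*k))
y = 40/3 (y = -12/(-9) + 12 = -12*(-⅑) + 12 = 4/3 + 12 = 40/3 ≈ 13.333)
g(1)*y = (2*1/(9 + 2*1))*(40/3) = (2*1/(9 + 2))*(40/3) = (2*1/11)*(40/3) = (2*1*(1/11))*(40/3) = (2/11)*(40/3) = 80/33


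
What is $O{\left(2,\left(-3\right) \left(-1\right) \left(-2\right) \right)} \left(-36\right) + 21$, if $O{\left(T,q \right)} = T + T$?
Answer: $-123$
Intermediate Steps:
$O{\left(T,q \right)} = 2 T$
$O{\left(2,\left(-3\right) \left(-1\right) \left(-2\right) \right)} \left(-36\right) + 21 = 2 \cdot 2 \left(-36\right) + 21 = 4 \left(-36\right) + 21 = -144 + 21 = -123$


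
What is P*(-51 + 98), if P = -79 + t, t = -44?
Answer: -5781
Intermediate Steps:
P = -123 (P = -79 - 44 = -123)
P*(-51 + 98) = -123*(-51 + 98) = -123*47 = -5781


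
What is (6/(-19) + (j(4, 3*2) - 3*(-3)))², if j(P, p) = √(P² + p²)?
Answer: 45997/361 + 660*√13/19 ≈ 252.66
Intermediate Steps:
(6/(-19) + (j(4, 3*2) - 3*(-3)))² = (6/(-19) + (√(4² + (3*2)²) - 3*(-3)))² = (6*(-1/19) + (√(16 + 6²) + 9))² = (-6/19 + (√(16 + 36) + 9))² = (-6/19 + (√52 + 9))² = (-6/19 + (2*√13 + 9))² = (-6/19 + (9 + 2*√13))² = (165/19 + 2*√13)²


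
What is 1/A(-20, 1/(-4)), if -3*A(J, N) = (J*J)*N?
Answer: 3/100 ≈ 0.030000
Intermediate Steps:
A(J, N) = -N*J²/3 (A(J, N) = -J*J*N/3 = -J²*N/3 = -N*J²/3)
1/A(-20, 1/(-4)) = 1/(-⅓*(-20)²/(-4)) = 1/(-⅓*(-¼)*400) = 1/(100/3) = 3/100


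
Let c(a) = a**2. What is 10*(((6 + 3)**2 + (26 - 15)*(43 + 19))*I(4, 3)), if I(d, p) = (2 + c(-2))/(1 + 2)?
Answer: 15260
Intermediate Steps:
I(d, p) = 2 (I(d, p) = (2 + (-2)**2)/(1 + 2) = (2 + 4)/3 = 6*(1/3) = 2)
10*(((6 + 3)**2 + (26 - 15)*(43 + 19))*I(4, 3)) = 10*(((6 + 3)**2 + (26 - 15)*(43 + 19))*2) = 10*((9**2 + 11*62)*2) = 10*((81 + 682)*2) = 10*(763*2) = 10*1526 = 15260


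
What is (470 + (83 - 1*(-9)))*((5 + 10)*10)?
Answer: 84300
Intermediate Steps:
(470 + (83 - 1*(-9)))*((5 + 10)*10) = (470 + (83 + 9))*(15*10) = (470 + 92)*150 = 562*150 = 84300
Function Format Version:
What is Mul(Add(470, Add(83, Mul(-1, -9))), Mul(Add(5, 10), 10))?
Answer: 84300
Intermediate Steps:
Mul(Add(470, Add(83, Mul(-1, -9))), Mul(Add(5, 10), 10)) = Mul(Add(470, Add(83, 9)), Mul(15, 10)) = Mul(Add(470, 92), 150) = Mul(562, 150) = 84300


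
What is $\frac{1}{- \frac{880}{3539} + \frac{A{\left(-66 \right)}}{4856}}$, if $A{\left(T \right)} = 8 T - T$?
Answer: $- \frac{8592692}{2954149} \approx -2.9087$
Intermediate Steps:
$A{\left(T \right)} = 7 T$
$\frac{1}{- \frac{880}{3539} + \frac{A{\left(-66 \right)}}{4856}} = \frac{1}{- \frac{880}{3539} + \frac{7 \left(-66\right)}{4856}} = \frac{1}{\left(-880\right) \frac{1}{3539} - \frac{231}{2428}} = \frac{1}{- \frac{880}{3539} - \frac{231}{2428}} = \frac{1}{- \frac{2954149}{8592692}} = - \frac{8592692}{2954149}$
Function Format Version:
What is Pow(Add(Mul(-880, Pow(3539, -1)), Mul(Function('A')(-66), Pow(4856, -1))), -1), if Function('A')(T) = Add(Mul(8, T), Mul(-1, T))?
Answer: Rational(-8592692, 2954149) ≈ -2.9087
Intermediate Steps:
Function('A')(T) = Mul(7, T)
Pow(Add(Mul(-880, Pow(3539, -1)), Mul(Function('A')(-66), Pow(4856, -1))), -1) = Pow(Add(Mul(-880, Pow(3539, -1)), Mul(Mul(7, -66), Pow(4856, -1))), -1) = Pow(Add(Mul(-880, Rational(1, 3539)), Mul(-462, Rational(1, 4856))), -1) = Pow(Add(Rational(-880, 3539), Rational(-231, 2428)), -1) = Pow(Rational(-2954149, 8592692), -1) = Rational(-8592692, 2954149)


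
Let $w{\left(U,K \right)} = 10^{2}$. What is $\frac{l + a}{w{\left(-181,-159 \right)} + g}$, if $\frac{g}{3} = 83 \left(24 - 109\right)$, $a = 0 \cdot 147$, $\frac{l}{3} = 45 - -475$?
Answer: $- \frac{312}{4213} \approx -0.074057$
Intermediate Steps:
$w{\left(U,K \right)} = 100$
$l = 1560$ ($l = 3 \left(45 - -475\right) = 3 \left(45 + 475\right) = 3 \cdot 520 = 1560$)
$a = 0$
$g = -21165$ ($g = 3 \cdot 83 \left(24 - 109\right) = 3 \cdot 83 \left(-85\right) = 3 \left(-7055\right) = -21165$)
$\frac{l + a}{w{\left(-181,-159 \right)} + g} = \frac{1560 + 0}{100 - 21165} = \frac{1560}{-21065} = 1560 \left(- \frac{1}{21065}\right) = - \frac{312}{4213}$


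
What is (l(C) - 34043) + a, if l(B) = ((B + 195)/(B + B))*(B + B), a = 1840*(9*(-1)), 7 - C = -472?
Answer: -49929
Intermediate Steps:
C = 479 (C = 7 - 1*(-472) = 7 + 472 = 479)
a = -16560 (a = 1840*(-9) = -16560)
l(B) = 195 + B (l(B) = ((195 + B)/((2*B)))*(2*B) = ((195 + B)*(1/(2*B)))*(2*B) = ((195 + B)/(2*B))*(2*B) = 195 + B)
(l(C) - 34043) + a = ((195 + 479) - 34043) - 16560 = (674 - 34043) - 16560 = -33369 - 16560 = -49929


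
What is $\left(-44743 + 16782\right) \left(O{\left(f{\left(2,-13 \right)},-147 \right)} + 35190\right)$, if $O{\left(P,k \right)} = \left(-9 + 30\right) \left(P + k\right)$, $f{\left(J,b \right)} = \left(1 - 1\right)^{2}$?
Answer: $-897631983$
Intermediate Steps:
$f{\left(J,b \right)} = 0$ ($f{\left(J,b \right)} = 0^{2} = 0$)
$O{\left(P,k \right)} = 21 P + 21 k$ ($O{\left(P,k \right)} = 21 \left(P + k\right) = 21 P + 21 k$)
$\left(-44743 + 16782\right) \left(O{\left(f{\left(2,-13 \right)},-147 \right)} + 35190\right) = \left(-44743 + 16782\right) \left(\left(21 \cdot 0 + 21 \left(-147\right)\right) + 35190\right) = - 27961 \left(\left(0 - 3087\right) + 35190\right) = - 27961 \left(-3087 + 35190\right) = \left(-27961\right) 32103 = -897631983$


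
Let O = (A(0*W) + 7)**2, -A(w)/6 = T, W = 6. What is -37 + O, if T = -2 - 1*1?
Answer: 588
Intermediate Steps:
T = -3 (T = -2 - 1 = -3)
A(w) = 18 (A(w) = -6*(-3) = 18)
O = 625 (O = (18 + 7)**2 = 25**2 = 625)
-37 + O = -37 + 625 = 588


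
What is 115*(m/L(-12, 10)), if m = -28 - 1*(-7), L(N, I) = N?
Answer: 805/4 ≈ 201.25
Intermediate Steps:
m = -21 (m = -28 + 7 = -21)
115*(m/L(-12, 10)) = 115*(-21/(-12)) = 115*(-21*(-1/12)) = 115*(7/4) = 805/4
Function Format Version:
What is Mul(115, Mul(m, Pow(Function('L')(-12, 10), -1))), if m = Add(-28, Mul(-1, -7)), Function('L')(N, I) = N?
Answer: Rational(805, 4) ≈ 201.25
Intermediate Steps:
m = -21 (m = Add(-28, 7) = -21)
Mul(115, Mul(m, Pow(Function('L')(-12, 10), -1))) = Mul(115, Mul(-21, Pow(-12, -1))) = Mul(115, Mul(-21, Rational(-1, 12))) = Mul(115, Rational(7, 4)) = Rational(805, 4)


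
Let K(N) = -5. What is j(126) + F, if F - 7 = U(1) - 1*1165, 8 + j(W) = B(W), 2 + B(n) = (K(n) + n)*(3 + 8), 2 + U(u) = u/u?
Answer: 162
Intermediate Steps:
U(u) = -1 (U(u) = -2 + u/u = -2 + 1 = -1)
B(n) = -57 + 11*n (B(n) = -2 + (-5 + n)*(3 + 8) = -2 + (-5 + n)*11 = -2 + (-55 + 11*n) = -57 + 11*n)
j(W) = -65 + 11*W (j(W) = -8 + (-57 + 11*W) = -65 + 11*W)
F = -1159 (F = 7 + (-1 - 1*1165) = 7 + (-1 - 1165) = 7 - 1166 = -1159)
j(126) + F = (-65 + 11*126) - 1159 = (-65 + 1386) - 1159 = 1321 - 1159 = 162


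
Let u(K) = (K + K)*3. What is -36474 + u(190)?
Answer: -35334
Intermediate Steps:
u(K) = 6*K (u(K) = (2*K)*3 = 6*K)
-36474 + u(190) = -36474 + 6*190 = -36474 + 1140 = -35334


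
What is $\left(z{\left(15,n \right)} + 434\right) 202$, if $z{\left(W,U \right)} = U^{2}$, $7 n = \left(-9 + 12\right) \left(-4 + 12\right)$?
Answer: $\frac{4412084}{49} \approx 90043.0$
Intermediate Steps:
$n = \frac{24}{7}$ ($n = \frac{\left(-9 + 12\right) \left(-4 + 12\right)}{7} = \frac{3 \cdot 8}{7} = \frac{1}{7} \cdot 24 = \frac{24}{7} \approx 3.4286$)
$\left(z{\left(15,n \right)} + 434\right) 202 = \left(\left(\frac{24}{7}\right)^{2} + 434\right) 202 = \left(\frac{576}{49} + 434\right) 202 = \frac{21842}{49} \cdot 202 = \frac{4412084}{49}$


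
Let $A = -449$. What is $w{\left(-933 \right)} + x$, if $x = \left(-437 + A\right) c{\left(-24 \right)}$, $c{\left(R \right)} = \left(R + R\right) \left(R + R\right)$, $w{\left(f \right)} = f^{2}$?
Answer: $-1170855$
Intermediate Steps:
$c{\left(R \right)} = 4 R^{2}$ ($c{\left(R \right)} = 2 R 2 R = 4 R^{2}$)
$x = -2041344$ ($x = \left(-437 - 449\right) 4 \left(-24\right)^{2} = - 886 \cdot 4 \cdot 576 = \left(-886\right) 2304 = -2041344$)
$w{\left(-933 \right)} + x = \left(-933\right)^{2} - 2041344 = 870489 - 2041344 = -1170855$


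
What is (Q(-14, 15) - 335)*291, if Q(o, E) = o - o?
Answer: -97485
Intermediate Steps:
Q(o, E) = 0
(Q(-14, 15) - 335)*291 = (0 - 335)*291 = -335*291 = -97485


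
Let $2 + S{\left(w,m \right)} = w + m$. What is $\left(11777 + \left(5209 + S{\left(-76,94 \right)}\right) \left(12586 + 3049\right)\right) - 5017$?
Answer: $81699635$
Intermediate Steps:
$S{\left(w,m \right)} = -2 + m + w$ ($S{\left(w,m \right)} = -2 + \left(w + m\right) = -2 + \left(m + w\right) = -2 + m + w$)
$\left(11777 + \left(5209 + S{\left(-76,94 \right)}\right) \left(12586 + 3049\right)\right) - 5017 = \left(11777 + \left(5209 - -16\right) \left(12586 + 3049\right)\right) - 5017 = \left(11777 + \left(5209 + 16\right) 15635\right) - 5017 = \left(11777 + 5225 \cdot 15635\right) - 5017 = \left(11777 + 81692875\right) - 5017 = 81704652 - 5017 = 81699635$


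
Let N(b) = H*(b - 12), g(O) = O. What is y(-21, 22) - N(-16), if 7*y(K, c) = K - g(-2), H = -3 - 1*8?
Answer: -2175/7 ≈ -310.71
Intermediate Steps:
H = -11 (H = -3 - 8 = -11)
N(b) = 132 - 11*b (N(b) = -11*(b - 12) = -11*(-12 + b) = 132 - 11*b)
y(K, c) = 2/7 + K/7 (y(K, c) = (K - 1*(-2))/7 = (K + 2)/7 = (2 + K)/7 = 2/7 + K/7)
y(-21, 22) - N(-16) = (2/7 + (⅐)*(-21)) - (132 - 11*(-16)) = (2/7 - 3) - (132 + 176) = -19/7 - 1*308 = -19/7 - 308 = -2175/7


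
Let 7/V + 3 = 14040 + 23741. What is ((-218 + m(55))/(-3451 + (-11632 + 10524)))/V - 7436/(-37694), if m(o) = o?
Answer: 2471807936/12797113 ≈ 193.15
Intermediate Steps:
V = 7/37778 (V = 7/(-3 + (14040 + 23741)) = 7/(-3 + 37781) = 7/37778 ≈ 0.00018529)
((-218 + m(55))/(-3451 + (-11632 + 10524)))/V - 7436/(-37694) = ((-218 + 55)/(-3451 + (-11632 + 10524)))/(7/37778) - 7436/(-37694) = -163/(-3451 - 1108)*(37778/7) - 7436*(-1/37694) = -163/(-4559)*(37778/7) + 3718/18847 = -163*(-1/4559)*(37778/7) + 3718/18847 = (163/4559)*(37778/7) + 3718/18847 = 6157814/31913 + 3718/18847 = 2471807936/12797113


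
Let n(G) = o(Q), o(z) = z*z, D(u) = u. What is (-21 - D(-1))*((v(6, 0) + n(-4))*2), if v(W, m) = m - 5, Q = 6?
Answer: -1240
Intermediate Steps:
o(z) = z**2
n(G) = 36 (n(G) = 6**2 = 36)
v(W, m) = -5 + m
(-21 - D(-1))*((v(6, 0) + n(-4))*2) = (-21 - 1*(-1))*(((-5 + 0) + 36)*2) = (-21 + 1)*((-5 + 36)*2) = -620*2 = -20*62 = -1240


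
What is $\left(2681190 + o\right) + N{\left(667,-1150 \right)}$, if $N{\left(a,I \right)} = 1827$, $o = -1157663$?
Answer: $1525354$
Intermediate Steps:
$\left(2681190 + o\right) + N{\left(667,-1150 \right)} = \left(2681190 - 1157663\right) + 1827 = 1523527 + 1827 = 1525354$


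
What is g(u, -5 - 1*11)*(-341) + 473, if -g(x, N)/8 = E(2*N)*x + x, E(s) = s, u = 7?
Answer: -591503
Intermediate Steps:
g(x, N) = -8*x - 16*N*x (g(x, N) = -8*((2*N)*x + x) = -8*(2*N*x + x) = -8*(x + 2*N*x) = -8*x - 16*N*x)
g(u, -5 - 1*11)*(-341) + 473 = -8*7*(1 + 2*(-5 - 1*11))*(-341) + 473 = -8*7*(1 + 2*(-5 - 11))*(-341) + 473 = -8*7*(1 + 2*(-16))*(-341) + 473 = -8*7*(1 - 32)*(-341) + 473 = -8*7*(-31)*(-341) + 473 = 1736*(-341) + 473 = -591976 + 473 = -591503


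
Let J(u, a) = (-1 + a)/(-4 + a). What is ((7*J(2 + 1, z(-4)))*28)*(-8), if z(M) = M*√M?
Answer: -6664/5 - 2352*I/5 ≈ -1332.8 - 470.4*I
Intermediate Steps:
z(M) = M^(3/2)
J(u, a) = (-1 + a)/(-4 + a)
((7*J(2 + 1, z(-4)))*28)*(-8) = ((7*((-1 + (-4)^(3/2))/(-4 + (-4)^(3/2))))*28)*(-8) = ((7*((-1 - 8*I)/(-4 - 8*I)))*28)*(-8) = ((7*(((-4 + 8*I)/80)*(-1 - 8*I)))*28)*(-8) = ((7*((-1 - 8*I)*(-4 + 8*I)/80))*28)*(-8) = ((7*(-1 - 8*I)*(-4 + 8*I)/80)*28)*(-8) = (49*(-1 - 8*I)*(-4 + 8*I)/20)*(-8) = -98*(-1 - 8*I)*(-4 + 8*I)/5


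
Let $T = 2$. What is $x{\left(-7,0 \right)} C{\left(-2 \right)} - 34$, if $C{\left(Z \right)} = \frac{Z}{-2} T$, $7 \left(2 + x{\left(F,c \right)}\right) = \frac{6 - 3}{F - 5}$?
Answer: $- \frac{533}{14} \approx -38.071$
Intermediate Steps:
$x{\left(F,c \right)} = -2 + \frac{3}{7 \left(-5 + F\right)}$ ($x{\left(F,c \right)} = -2 + \frac{\left(6 - 3\right) \frac{1}{F - 5}}{7} = -2 + \frac{3 \frac{1}{-5 + F}}{7} = -2 + \frac{3}{7 \left(-5 + F\right)}$)
$C{\left(Z \right)} = - Z$ ($C{\left(Z \right)} = \frac{Z}{-2} \cdot 2 = Z \left(- \frac{1}{2}\right) 2 = - \frac{Z}{2} \cdot 2 = - Z$)
$x{\left(-7,0 \right)} C{\left(-2 \right)} - 34 = \frac{73 - -98}{7 \left(-5 - 7\right)} \left(\left(-1\right) \left(-2\right)\right) - 34 = \frac{73 + 98}{7 \left(-12\right)} 2 - 34 = \frac{1}{7} \left(- \frac{1}{12}\right) 171 \cdot 2 - 34 = \left(- \frac{57}{28}\right) 2 - 34 = - \frac{57}{14} - 34 = - \frac{533}{14}$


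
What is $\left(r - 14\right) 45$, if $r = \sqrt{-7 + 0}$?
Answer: $-630 + 45 i \sqrt{7} \approx -630.0 + 119.06 i$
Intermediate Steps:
$r = i \sqrt{7}$ ($r = \sqrt{-7} = i \sqrt{7} \approx 2.6458 i$)
$\left(r - 14\right) 45 = \left(i \sqrt{7} - 14\right) 45 = \left(-14 + i \sqrt{7}\right) 45 = -630 + 45 i \sqrt{7}$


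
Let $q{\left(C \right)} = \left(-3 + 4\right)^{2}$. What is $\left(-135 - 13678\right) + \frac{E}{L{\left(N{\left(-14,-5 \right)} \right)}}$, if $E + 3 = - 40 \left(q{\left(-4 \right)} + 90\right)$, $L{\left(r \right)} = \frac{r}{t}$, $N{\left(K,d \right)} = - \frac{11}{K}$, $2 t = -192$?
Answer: $\frac{4744249}{11} \approx 4.313 \cdot 10^{5}$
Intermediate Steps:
$t = -96$ ($t = \frac{1}{2} \left(-192\right) = -96$)
$q{\left(C \right)} = 1$ ($q{\left(C \right)} = 1^{2} = 1$)
$L{\left(r \right)} = - \frac{r}{96}$ ($L{\left(r \right)} = \frac{r}{-96} = r \left(- \frac{1}{96}\right) = - \frac{r}{96}$)
$E = -3643$ ($E = -3 - 40 \left(1 + 90\right) = -3 - 3640 = -3643$)
$\left(-135 - 13678\right) + \frac{E}{L{\left(N{\left(-14,-5 \right)} \right)}} = \left(-135 - 13678\right) - \frac{3643}{\left(- \frac{1}{96}\right) \left(- \frac{11}{-14}\right)} = -13813 - \frac{3643}{\left(- \frac{1}{96}\right) \left(\left(-11\right) \left(- \frac{1}{14}\right)\right)} = -13813 - \frac{3643}{\left(- \frac{1}{96}\right) \frac{11}{14}} = -13813 - \frac{3643}{- \frac{11}{1344}} = -13813 - - \frac{4896192}{11} = -13813 + \frac{4896192}{11} = \frac{4744249}{11}$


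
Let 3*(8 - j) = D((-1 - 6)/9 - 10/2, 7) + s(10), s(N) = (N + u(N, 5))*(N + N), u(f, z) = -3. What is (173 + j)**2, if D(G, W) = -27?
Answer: 184900/9 ≈ 20544.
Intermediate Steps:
s(N) = 2*N*(-3 + N) (s(N) = (N - 3)*(N + N) = (-3 + N)*(2*N) = 2*N*(-3 + N))
j = -89/3 (j = 8 - (-27 + 2*10*(-3 + 10))/3 = 8 - (-27 + 2*10*7)/3 = 8 - (-27 + 140)/3 = 8 - 1/3*113 = 8 - 113/3 = -89/3 ≈ -29.667)
(173 + j)**2 = (173 - 89/3)**2 = (430/3)**2 = 184900/9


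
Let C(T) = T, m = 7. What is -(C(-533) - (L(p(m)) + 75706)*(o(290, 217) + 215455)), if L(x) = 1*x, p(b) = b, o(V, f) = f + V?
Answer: 16351131439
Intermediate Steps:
o(V, f) = V + f
L(x) = x
-(C(-533) - (L(p(m)) + 75706)*(o(290, 217) + 215455)) = -(-533 - (7 + 75706)*((290 + 217) + 215455)) = -(-533 - 75713*(507 + 215455)) = -(-533 - 75713*215962) = -(-533 - 1*16351130906) = -(-533 - 16351130906) = -1*(-16351131439) = 16351131439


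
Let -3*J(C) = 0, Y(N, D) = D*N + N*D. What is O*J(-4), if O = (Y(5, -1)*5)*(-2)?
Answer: 0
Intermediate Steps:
Y(N, D) = 2*D*N (Y(N, D) = D*N + D*N = 2*D*N)
J(C) = 0 (J(C) = -⅓*0 = 0)
O = 100 (O = ((2*(-1)*5)*5)*(-2) = -10*5*(-2) = -50*(-2) = 100)
O*J(-4) = 100*0 = 0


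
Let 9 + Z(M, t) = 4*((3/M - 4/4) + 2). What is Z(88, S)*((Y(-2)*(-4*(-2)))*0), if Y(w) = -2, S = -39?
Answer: 0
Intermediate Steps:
Z(M, t) = -5 + 12/M (Z(M, t) = -9 + 4*((3/M - 4/4) + 2) = -9 + 4*((3/M - 4*1/4) + 2) = -9 + 4*((3/M - 1) + 2) = -9 + 4*((-1 + 3/M) + 2) = -9 + 4*(1 + 3/M) = -9 + (4 + 12/M) = -5 + 12/M)
Z(88, S)*((Y(-2)*(-4*(-2)))*0) = (-5 + 12/88)*(-(-8)*(-2)*0) = (-5 + 12*(1/88))*(-2*8*0) = (-5 + 3/22)*(-16*0) = -107/22*0 = 0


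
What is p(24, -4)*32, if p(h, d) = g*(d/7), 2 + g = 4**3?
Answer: -7936/7 ≈ -1133.7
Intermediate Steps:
g = 62 (g = -2 + 4**3 = -2 + 64 = 62)
p(h, d) = 62*d/7 (p(h, d) = 62*(d/7) = 62*d/7)
p(24, -4)*32 = ((62/7)*(-4))*32 = -248/7*32 = -7936/7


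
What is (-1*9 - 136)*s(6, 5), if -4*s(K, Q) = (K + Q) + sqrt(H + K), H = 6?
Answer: 1595/4 + 145*sqrt(3)/2 ≈ 524.32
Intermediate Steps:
s(K, Q) = -K/4 - Q/4 - sqrt(6 + K)/4 (s(K, Q) = -((K + Q) + sqrt(6 + K))/4 = -(K + Q + sqrt(6 + K))/4 = -K/4 - Q/4 - sqrt(6 + K)/4)
(-1*9 - 136)*s(6, 5) = (-1*9 - 136)*(-1/4*6 - 1/4*5 - sqrt(6 + 6)/4) = (-9 - 136)*(-3/2 - 5/4 - sqrt(3)/2) = -145*(-3/2 - 5/4 - sqrt(3)/2) = -145*(-11/4 - sqrt(3)/2) = 1595/4 + 145*sqrt(3)/2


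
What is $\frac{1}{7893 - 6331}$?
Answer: $\frac{1}{1562} \approx 0.00064021$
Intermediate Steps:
$\frac{1}{7893 - 6331} = \frac{1}{1562}$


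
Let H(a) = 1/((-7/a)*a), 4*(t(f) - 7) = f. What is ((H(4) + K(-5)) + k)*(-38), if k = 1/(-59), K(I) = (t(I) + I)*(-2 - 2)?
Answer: 49590/413 ≈ 120.07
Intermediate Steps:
t(f) = 7 + f/4
K(I) = -28 - 5*I (K(I) = ((7 + I/4) + I)*(-2 - 2) = (7 + 5*I/4)*(-4) = -28 - 5*I)
k = -1/59 ≈ -0.016949
H(a) = -⅐ (H(a) = 1/(-7) = -⅐)
((H(4) + K(-5)) + k)*(-38) = ((-⅐ + (-28 - 5*(-5))) - 1/59)*(-38) = ((-⅐ + (-28 + 25)) - 1/59)*(-38) = ((-⅐ - 3) - 1/59)*(-38) = (-22/7 - 1/59)*(-38) = -1305/413*(-38) = 49590/413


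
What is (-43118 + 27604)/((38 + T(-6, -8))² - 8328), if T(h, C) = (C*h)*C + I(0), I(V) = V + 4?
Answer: -7757/54318 ≈ -0.14281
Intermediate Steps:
I(V) = 4 + V
T(h, C) = 4 + h*C² (T(h, C) = (C*h)*C + (4 + 0) = h*C² + 4 = 4 + h*C²)
(-43118 + 27604)/((38 + T(-6, -8))² - 8328) = (-43118 + 27604)/((38 + (4 - 6*(-8)²))² - 8328) = -15514/((38 + (4 - 6*64))² - 8328) = -15514/((38 + (4 - 384))² - 8328) = -15514/((38 - 380)² - 8328) = -15514/((-342)² - 8328) = -15514/(116964 - 8328) = -15514/108636 = -15514*1/108636 = -7757/54318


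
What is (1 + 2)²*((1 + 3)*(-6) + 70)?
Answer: 414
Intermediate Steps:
(1 + 2)²*((1 + 3)*(-6) + 70) = 3²*(4*(-6) + 70) = 9*(-24 + 70) = 9*46 = 414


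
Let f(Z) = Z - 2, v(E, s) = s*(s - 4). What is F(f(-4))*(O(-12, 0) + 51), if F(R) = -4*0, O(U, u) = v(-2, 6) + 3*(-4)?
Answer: 0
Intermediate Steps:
v(E, s) = s*(-4 + s)
f(Z) = -2 + Z
O(U, u) = 0 (O(U, u) = 6*(-4 + 6) + 3*(-4) = 6*2 - 12 = 12 - 12 = 0)
F(R) = 0
F(f(-4))*(O(-12, 0) + 51) = 0*(0 + 51) = 0*51 = 0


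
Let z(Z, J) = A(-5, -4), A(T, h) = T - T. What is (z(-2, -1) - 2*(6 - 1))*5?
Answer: -50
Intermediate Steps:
A(T, h) = 0
z(Z, J) = 0
(z(-2, -1) - 2*(6 - 1))*5 = (0 - 2*(6 - 1))*5 = (0 - 2*5)*5 = (0 - 10)*5 = -10*5 = -50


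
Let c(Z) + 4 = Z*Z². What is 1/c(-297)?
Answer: -1/26198077 ≈ -3.8171e-8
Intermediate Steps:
c(Z) = -4 + Z³ (c(Z) = -4 + Z*Z² = -4 + Z³)
1/c(-297) = 1/(-4 + (-297)³) = 1/(-4 - 26198073) = 1/(-26198077) = -1/26198077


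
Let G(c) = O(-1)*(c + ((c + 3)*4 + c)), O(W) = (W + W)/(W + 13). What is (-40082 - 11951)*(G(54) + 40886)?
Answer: -2124507390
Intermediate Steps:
O(W) = 2*W/(13 + W) (O(W) = (2*W)/(13 + W) = 2*W/(13 + W))
G(c) = -2 - c (G(c) = (2*(-1)/(13 - 1))*(c + ((c + 3)*4 + c)) = (2*(-1)/12)*(c + ((3 + c)*4 + c)) = (2*(-1)*(1/12))*(c + ((12 + 4*c) + c)) = -(c + (12 + 5*c))/6 = -(12 + 6*c)/6 = -2 - c)
(-40082 - 11951)*(G(54) + 40886) = (-40082 - 11951)*((-2 - 1*54) + 40886) = -52033*((-2 - 54) + 40886) = -52033*(-56 + 40886) = -52033*40830 = -2124507390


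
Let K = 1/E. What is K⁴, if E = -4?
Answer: 1/256 ≈ 0.0039063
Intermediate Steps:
K = -¼ (K = 1/(-4) = -¼ ≈ -0.25000)
K⁴ = (-¼)⁴ = 1/256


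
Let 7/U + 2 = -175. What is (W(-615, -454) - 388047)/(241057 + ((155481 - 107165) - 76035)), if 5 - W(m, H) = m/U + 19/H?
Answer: -1282617513/677988164 ≈ -1.8918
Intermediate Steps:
U = -7/177 (U = 7/(-2 - 175) = 7/(-177) = 7*(-1/177) = -7/177 ≈ -0.039548)
W(m, H) = 5 - 19/H + 177*m/7 (W(m, H) = 5 - (m/(-7/177) + 19/H) = 5 - (m*(-177/7) + 19/H) = 5 - (-177*m/7 + 19/H) = 5 - (19/H - 177*m/7) = 5 + (-19/H + 177*m/7) = 5 - 19/H + 177*m/7)
(W(-615, -454) - 388047)/(241057 + ((155481 - 107165) - 76035)) = ((5 - 19/(-454) + (177/7)*(-615)) - 388047)/(241057 + ((155481 - 107165) - 76035)) = ((5 - 19*(-1/454) - 108855/7) - 388047)/(241057 + (48316 - 76035)) = ((5 + 19/454 - 108855/7) - 388047)/(241057 - 27719) = (-49404147/3178 - 388047)/213338 = -1282617513/3178*1/213338 = -1282617513/677988164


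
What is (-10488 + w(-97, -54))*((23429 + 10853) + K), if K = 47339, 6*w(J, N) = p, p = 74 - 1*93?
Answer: -1712599029/2 ≈ -8.5630e+8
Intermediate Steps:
p = -19 (p = 74 - 93 = -19)
w(J, N) = -19/6 (w(J, N) = (⅙)*(-19) = -19/6)
(-10488 + w(-97, -54))*((23429 + 10853) + K) = (-10488 - 19/6)*((23429 + 10853) + 47339) = -62947*(34282 + 47339)/6 = -62947/6*81621 = -1712599029/2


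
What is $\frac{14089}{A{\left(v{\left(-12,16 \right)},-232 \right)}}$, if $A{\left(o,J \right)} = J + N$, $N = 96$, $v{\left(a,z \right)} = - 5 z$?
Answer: $- \frac{14089}{136} \approx -103.6$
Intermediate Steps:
$A{\left(o,J \right)} = 96 + J$ ($A{\left(o,J \right)} = J + 96 = 96 + J$)
$\frac{14089}{A{\left(v{\left(-12,16 \right)},-232 \right)}} = \frac{14089}{96 - 232} = \frac{14089}{-136} = 14089 \left(- \frac{1}{136}\right) = - \frac{14089}{136}$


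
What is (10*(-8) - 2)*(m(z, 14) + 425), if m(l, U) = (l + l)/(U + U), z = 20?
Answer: -244770/7 ≈ -34967.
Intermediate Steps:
m(l, U) = l/U (m(l, U) = (2*l)/((2*U)) = (2*l)*(1/(2*U)) = l/U)
(10*(-8) - 2)*(m(z, 14) + 425) = (10*(-8) - 2)*(20/14 + 425) = (-80 - 2)*(20*(1/14) + 425) = -82*(10/7 + 425) = -82*2985/7 = -244770/7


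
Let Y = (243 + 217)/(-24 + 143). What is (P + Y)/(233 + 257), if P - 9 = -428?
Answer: -49401/58310 ≈ -0.84721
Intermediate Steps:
P = -419 (P = 9 - 428 = -419)
Y = 460/119 ≈ 3.8655
(P + Y)/(233 + 257) = (-419 + 460/119)/(233 + 257) = -49401/119/490 = -49401/119*1/490 = -49401/58310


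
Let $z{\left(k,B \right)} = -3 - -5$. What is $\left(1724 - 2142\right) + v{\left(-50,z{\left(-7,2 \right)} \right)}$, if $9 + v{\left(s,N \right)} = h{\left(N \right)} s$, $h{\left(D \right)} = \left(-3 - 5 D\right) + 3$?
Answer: $73$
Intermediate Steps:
$h{\left(D \right)} = - 5 D$
$z{\left(k,B \right)} = 2$ ($z{\left(k,B \right)} = -3 + 5 = 2$)
$v{\left(s,N \right)} = -9 - 5 N s$ ($v{\left(s,N \right)} = -9 + - 5 N s = -9 - 5 N s$)
$\left(1724 - 2142\right) + v{\left(-50,z{\left(-7,2 \right)} \right)} = \left(1724 - 2142\right) - \left(9 + 10 \left(-50\right)\right) = -418 + \left(-9 + 500\right) = -418 + 491 = 73$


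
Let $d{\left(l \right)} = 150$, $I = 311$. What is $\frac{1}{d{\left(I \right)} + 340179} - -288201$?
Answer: $\frac{98083158130}{340329} \approx 2.882 \cdot 10^{5}$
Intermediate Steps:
$\frac{1}{d{\left(I \right)} + 340179} - -288201 = \frac{1}{150 + 340179} - -288201 = \frac{1}{340329} + 288201 = \frac{98083158130}{340329}$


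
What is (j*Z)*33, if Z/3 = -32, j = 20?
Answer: -63360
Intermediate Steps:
Z = -96 (Z = 3*(-32) = -96)
(j*Z)*33 = (20*(-96))*33 = -1920*33 = -63360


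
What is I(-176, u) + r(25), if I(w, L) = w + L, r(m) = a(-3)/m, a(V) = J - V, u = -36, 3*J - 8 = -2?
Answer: -1059/5 ≈ -211.80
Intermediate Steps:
J = 2 (J = 8/3 + (⅓)*(-2) = 8/3 - ⅔ = 2)
a(V) = 2 - V
r(m) = 5/m (r(m) = (2 - 1*(-3))/m = (2 + 3)/m = 5/m)
I(w, L) = L + w
I(-176, u) + r(25) = (-36 - 176) + 5/25 = -212 + 5*(1/25) = -212 + ⅕ = -1059/5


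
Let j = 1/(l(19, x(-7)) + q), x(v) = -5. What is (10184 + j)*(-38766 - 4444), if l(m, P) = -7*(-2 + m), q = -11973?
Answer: -2660546147835/6046 ≈ -4.4005e+8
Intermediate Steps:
l(m, P) = 14 - 7*m
j = -1/12092 (j = 1/((14 - 7*19) - 11973) = 1/((14 - 133) - 11973) = 1/(-119 - 11973) = 1/(-12092) = -1/12092 ≈ -8.2699e-5)
(10184 + j)*(-38766 - 4444) = (10184 - 1/12092)*(-38766 - 4444) = (123144927/12092)*(-43210) = -2660546147835/6046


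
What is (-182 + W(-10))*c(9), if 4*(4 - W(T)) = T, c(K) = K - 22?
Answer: 4563/2 ≈ 2281.5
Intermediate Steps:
c(K) = -22 + K
W(T) = 4 - T/4
(-182 + W(-10))*c(9) = (-182 + (4 - ¼*(-10)))*(-22 + 9) = (-182 + (4 + 5/2))*(-13) = (-182 + 13/2)*(-13) = -351/2*(-13) = 4563/2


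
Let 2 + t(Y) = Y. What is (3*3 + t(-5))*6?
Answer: 12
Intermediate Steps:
t(Y) = -2 + Y
(3*3 + t(-5))*6 = (3*3 + (-2 - 5))*6 = (9 - 7)*6 = 2*6 = 12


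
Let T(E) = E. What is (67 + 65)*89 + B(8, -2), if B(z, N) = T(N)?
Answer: 11746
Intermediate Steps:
B(z, N) = N
(67 + 65)*89 + B(8, -2) = (67 + 65)*89 - 2 = 132*89 - 2 = 11748 - 2 = 11746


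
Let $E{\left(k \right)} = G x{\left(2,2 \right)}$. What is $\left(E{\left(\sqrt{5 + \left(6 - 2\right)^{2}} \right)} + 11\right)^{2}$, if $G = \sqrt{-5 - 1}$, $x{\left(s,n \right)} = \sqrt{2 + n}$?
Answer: $97 + 44 i \sqrt{6} \approx 97.0 + 107.78 i$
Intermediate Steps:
$G = i \sqrt{6}$ ($G = \sqrt{-6} = i \sqrt{6} \approx 2.4495 i$)
$E{\left(k \right)} = 2 i \sqrt{6}$ ($E{\left(k \right)} = i \sqrt{6} \sqrt{2 + 2} = i \sqrt{6} \sqrt{4} = i \sqrt{6} \cdot 2 = 2 i \sqrt{6}$)
$\left(E{\left(\sqrt{5 + \left(6 - 2\right)^{2}} \right)} + 11\right)^{2} = \left(2 i \sqrt{6} + 11\right)^{2} = \left(11 + 2 i \sqrt{6}\right)^{2}$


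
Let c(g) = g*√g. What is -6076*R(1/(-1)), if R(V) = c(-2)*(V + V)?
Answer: -24304*I*√2 ≈ -34371.0*I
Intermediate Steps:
c(g) = g^(3/2)
R(V) = -4*I*V*√2 (R(V) = (-2)^(3/2)*(V + V) = (-2*I*√2)*(2*V) = -4*I*V*√2)
-6076*R(1/(-1)) = -(-24304)*I*√2/(-1) = -(-24304)*I*(-1)*√2 = -24304*I*√2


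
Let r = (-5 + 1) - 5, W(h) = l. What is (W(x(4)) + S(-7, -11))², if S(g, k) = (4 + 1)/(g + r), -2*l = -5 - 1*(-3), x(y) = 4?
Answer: 121/256 ≈ 0.47266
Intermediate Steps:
l = 1 (l = -(-5 - 1*(-3))/2 = -(-5 + 3)/2 = -½*(-2) = 1)
W(h) = 1
r = -9 (r = -4 - 5 = -9)
S(g, k) = 5/(-9 + g) (S(g, k) = (4 + 1)/(g - 9) = 5/(-9 + g))
(W(x(4)) + S(-7, -11))² = (1 + 5/(-9 - 7))² = (1 + 5/(-16))² = (1 + 5*(-1/16))² = (1 - 5/16)² = (11/16)² = 121/256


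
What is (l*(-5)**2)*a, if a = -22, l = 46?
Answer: -25300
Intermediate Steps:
(l*(-5)**2)*a = (46*(-5)**2)*(-22) = (46*25)*(-22) = 1150*(-22) = -25300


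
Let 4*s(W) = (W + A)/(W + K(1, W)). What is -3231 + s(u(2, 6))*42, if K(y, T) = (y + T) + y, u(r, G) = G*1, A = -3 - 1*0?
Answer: -12915/4 ≈ -3228.8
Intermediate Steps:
A = -3 (A = -3 + 0 = -3)
u(r, G) = G
K(y, T) = T + 2*y (K(y, T) = (T + y) + y = T + 2*y)
s(W) = (-3 + W)/(4*(2 + 2*W)) (s(W) = ((W - 3)/(W + (W + 2*1)))/4 = ((-3 + W)/(W + (W + 2)))/4 = ((-3 + W)/(W + (2 + W)))/4 = ((-3 + W)/(2 + 2*W))/4 = (-3 + W)/(4*(2 + 2*W)))
-3231 + s(u(2, 6))*42 = -3231 + ((-3 + 6)/(8*(1 + 6)))*42 = -3231 + ((⅛)*3/7)*42 = -3231 + ((⅛)*(⅐)*3)*42 = -3231 + (3/56)*42 = -3231 + 9/4 = -12915/4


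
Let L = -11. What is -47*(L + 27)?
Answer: -752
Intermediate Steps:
-47*(L + 27) = -47*(-11 + 27) = -47*16 = -752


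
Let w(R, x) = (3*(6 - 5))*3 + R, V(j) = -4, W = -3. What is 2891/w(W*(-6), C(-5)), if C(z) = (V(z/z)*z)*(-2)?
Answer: 2891/27 ≈ 107.07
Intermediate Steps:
C(z) = 8*z (C(z) = -4*z*(-2) = 8*z)
w(R, x) = 9 + R (w(R, x) = (3*1)*3 + R = 3*3 + R = 9 + R)
2891/w(W*(-6), C(-5)) = 2891/(9 - 3*(-6)) = 2891/(9 + 18) = 2891/27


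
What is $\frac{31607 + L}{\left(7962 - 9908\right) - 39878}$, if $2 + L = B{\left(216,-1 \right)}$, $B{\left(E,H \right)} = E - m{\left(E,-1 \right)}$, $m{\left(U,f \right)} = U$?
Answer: $- \frac{31605}{41824} \approx -0.75567$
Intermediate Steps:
$B{\left(E,H \right)} = 0$ ($B{\left(E,H \right)} = E - E = 0$)
$L = -2$ ($L = -2 + 0 = -2$)
$\frac{31607 + L}{\left(7962 - 9908\right) - 39878} = \frac{31607 - 2}{\left(7962 - 9908\right) - 39878} = \frac{31605}{\left(7962 - 9908\right) - 39878} = \frac{31605}{-1946 - 39878} = \frac{31605}{-41824} = 31605 \left(- \frac{1}{41824}\right) = - \frac{31605}{41824}$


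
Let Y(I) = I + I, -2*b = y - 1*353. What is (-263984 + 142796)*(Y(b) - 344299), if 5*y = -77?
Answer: 208401307764/5 ≈ 4.1680e+10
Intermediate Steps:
y = -77/5 (y = (⅕)*(-77) = -77/5 ≈ -15.400)
b = 921/5 (b = -(-77/5 - 1*353)/2 = -(-77/5 - 353)/2 = -½*(-1842/5) = 921/5 ≈ 184.20)
Y(I) = 2*I
(-263984 + 142796)*(Y(b) - 344299) = (-263984 + 142796)*(2*(921/5) - 344299) = -121188*(1842/5 - 344299) = -121188*(-1719653/5) = 208401307764/5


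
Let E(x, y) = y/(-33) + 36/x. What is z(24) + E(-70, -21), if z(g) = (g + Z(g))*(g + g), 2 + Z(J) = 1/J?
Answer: 407377/385 ≈ 1058.1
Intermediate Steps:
Z(J) = -2 + 1/J
E(x, y) = 36/x - y/33 (E(x, y) = y*(-1/33) + 36/x = -y/33 + 36/x = 36/x - y/33)
z(g) = 2*g*(-2 + g + 1/g) (z(g) = (g + (-2 + 1/g))*(g + g) = (-2 + g + 1/g)*(2*g) = 2*g*(-2 + g + 1/g))
z(24) + E(-70, -21) = (2 + 2*24*(-2 + 24)) + (36/(-70) - 1/33*(-21)) = (2 + 2*24*22) + (36*(-1/70) + 7/11) = (2 + 1056) + (-18/35 + 7/11) = 1058 + 47/385 = 407377/385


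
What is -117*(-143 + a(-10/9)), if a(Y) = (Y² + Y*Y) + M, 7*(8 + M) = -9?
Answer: 1104298/63 ≈ 17529.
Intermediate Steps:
M = -65/7 (M = -8 + (⅐)*(-9) = -8 - 9/7 = -65/7 ≈ -9.2857)
a(Y) = -65/7 + 2*Y² (a(Y) = (Y² + Y*Y) - 65/7 = (Y² + Y²) - 65/7 = 2*Y² - 65/7 = -65/7 + 2*Y²)
-117*(-143 + a(-10/9)) = -117*(-143 + (-65/7 + 2*(-10/9)²)) = -117*(-143 + (-65/7 + 2*(100/81))) = -117*(-143 + (-65/7 + 200/81)) = -117*(-143 - 3865/567) = -117*(-84946/567) = 1104298/63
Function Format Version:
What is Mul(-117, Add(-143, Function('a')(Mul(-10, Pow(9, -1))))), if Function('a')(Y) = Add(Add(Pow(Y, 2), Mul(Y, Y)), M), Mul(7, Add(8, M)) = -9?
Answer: Rational(1104298, 63) ≈ 17529.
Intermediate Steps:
M = Rational(-65, 7) (M = Add(-8, Mul(Rational(1, 7), -9)) = Add(-8, Rational(-9, 7)) = Rational(-65, 7) ≈ -9.2857)
Function('a')(Y) = Add(Rational(-65, 7), Mul(2, Pow(Y, 2))) (Function('a')(Y) = Add(Add(Pow(Y, 2), Mul(Y, Y)), Rational(-65, 7)) = Add(Add(Pow(Y, 2), Pow(Y, 2)), Rational(-65, 7)) = Add(Mul(2, Pow(Y, 2)), Rational(-65, 7)) = Add(Rational(-65, 7), Mul(2, Pow(Y, 2))))
Mul(-117, Add(-143, Function('a')(Mul(-10, Pow(9, -1))))) = Mul(-117, Add(-143, Add(Rational(-65, 7), Mul(2, Pow(Mul(-10, Pow(9, -1)), 2))))) = Mul(-117, Add(-143, Add(Rational(-65, 7), Mul(2, Pow(Mul(-10, Rational(1, 9)), 2))))) = Mul(-117, Add(-143, Add(Rational(-65, 7), Mul(2, Pow(Rational(-10, 9), 2))))) = Mul(-117, Add(-143, Add(Rational(-65, 7), Mul(2, Rational(100, 81))))) = Mul(-117, Add(-143, Add(Rational(-65, 7), Rational(200, 81)))) = Mul(-117, Add(-143, Rational(-3865, 567))) = Mul(-117, Rational(-84946, 567)) = Rational(1104298, 63)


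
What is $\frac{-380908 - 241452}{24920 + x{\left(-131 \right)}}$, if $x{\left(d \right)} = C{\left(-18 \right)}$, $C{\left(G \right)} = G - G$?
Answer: $- \frac{15559}{623} \approx -24.974$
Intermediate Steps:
$C{\left(G \right)} = 0$
$x{\left(d \right)} = 0$
$\frac{-380908 - 241452}{24920 + x{\left(-131 \right)}} = \frac{-380908 - 241452}{24920 + 0} = - \frac{622360}{24920} = \left(-622360\right) \frac{1}{24920} = - \frac{15559}{623}$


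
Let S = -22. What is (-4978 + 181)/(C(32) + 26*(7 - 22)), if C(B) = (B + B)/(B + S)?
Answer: 23985/1918 ≈ 12.505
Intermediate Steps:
C(B) = 2*B/(-22 + B) (C(B) = (B + B)/(B - 22) = (2*B)/(-22 + B) = 2*B/(-22 + B))
(-4978 + 181)/(C(32) + 26*(7 - 22)) = (-4978 + 181)/(2*32/(-22 + 32) + 26*(7 - 22)) = -4797/(2*32/10 + 26*(-15)) = -4797/(2*32*(⅒) - 390) = -4797/(32/5 - 390) = -4797/(-1918/5) = -4797*(-5/1918) = 23985/1918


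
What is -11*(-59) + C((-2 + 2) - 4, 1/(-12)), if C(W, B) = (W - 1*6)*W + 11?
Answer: 700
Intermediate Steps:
C(W, B) = 11 + W*(-6 + W) (C(W, B) = (W - 6)*W + 11 = (-6 + W)*W + 11 = W*(-6 + W) + 11 = 11 + W*(-6 + W))
-11*(-59) + C((-2 + 2) - 4, 1/(-12)) = -11*(-59) + (11 + ((-2 + 2) - 4)² - 6*((-2 + 2) - 4)) = 649 + (11 + (0 - 4)² - 6*(0 - 4)) = 649 + (11 + (-4)² - 6*(-4)) = 649 + (11 + 16 + 24) = 649 + 51 = 700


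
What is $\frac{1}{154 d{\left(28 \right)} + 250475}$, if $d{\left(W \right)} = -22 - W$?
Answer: $\frac{1}{242775} \approx 4.119 \cdot 10^{-6}$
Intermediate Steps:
$\frac{1}{154 d{\left(28 \right)} + 250475} = \frac{1}{154 \left(-22 - 28\right) + 250475} = \frac{1}{154 \left(-50\right) + 250475} = \frac{1}{-7700 + 250475} = \frac{1}{242775}$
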